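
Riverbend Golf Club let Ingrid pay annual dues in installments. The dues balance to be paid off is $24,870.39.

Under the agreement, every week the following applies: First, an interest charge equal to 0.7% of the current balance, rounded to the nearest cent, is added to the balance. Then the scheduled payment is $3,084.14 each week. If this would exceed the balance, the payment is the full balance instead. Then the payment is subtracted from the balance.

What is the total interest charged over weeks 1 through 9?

$821.39

Week 1: opening $24,870.39; interest $174.09 → $25,044.48; payment $3,084.14; balance $21,960.34
Week 2: opening $21,960.34; interest $153.72 → $22,114.06; payment $3,084.14; balance $19,029.92
Week 3: opening $19,029.92; interest $133.21 → $19,163.13; payment $3,084.14; balance $16,078.99
Week 4: opening $16,078.99; interest $112.55 → $16,191.54; payment $3,084.14; balance $13,107.40
Week 5: opening $13,107.40; interest $91.75 → $13,199.15; payment $3,084.14; balance $10,115.01
Week 6: opening $10,115.01; interest $70.81 → $10,185.82; payment $3,084.14; balance $7,101.68
Week 7: opening $7,101.68; interest $49.71 → $7,151.39; payment $3,084.14; balance $4,067.25
Week 8: opening $4,067.25; interest $28.47 → $4,095.72; payment $3,084.14; balance $1,011.58
Week 9: opening $1,011.58; interest $7.08 → $1,018.66; payment $1,018.66; balance $0.00
Total interest: $174.09 + $153.72 + $133.21 + $112.55 + $91.75 + $70.81 + $49.71 + $28.47 + $7.08 = $821.39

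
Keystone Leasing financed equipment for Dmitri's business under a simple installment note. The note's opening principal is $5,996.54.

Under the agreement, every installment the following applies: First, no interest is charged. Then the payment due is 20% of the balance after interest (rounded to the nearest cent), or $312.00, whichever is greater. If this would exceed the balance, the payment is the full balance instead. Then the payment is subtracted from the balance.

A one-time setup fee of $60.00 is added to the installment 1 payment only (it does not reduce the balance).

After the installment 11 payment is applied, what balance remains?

$9.56

# | Opening | Payment | Fee | End bal
1 | $5,996.54 | $1,199.31 | $60.00 | $4,797.23
2 | $4,797.23 | $959.45 | — | $3,837.78
3 | $3,837.78 | $767.56 | — | $3,070.22
4 | $3,070.22 | $614.04 | — | $2,456.18
5 | $2,456.18 | $491.24 | — | $1,964.94
6 | $1,964.94 | $392.99 | — | $1,571.95
7 | $1,571.95 | $314.39 | — | $1,257.56
8 | $1,257.56 | $312.00 | — | $945.56
9 | $945.56 | $312.00 | — | $633.56
10 | $633.56 | $312.00 | — | $321.56
11 | $321.56 | $312.00 | — | $9.56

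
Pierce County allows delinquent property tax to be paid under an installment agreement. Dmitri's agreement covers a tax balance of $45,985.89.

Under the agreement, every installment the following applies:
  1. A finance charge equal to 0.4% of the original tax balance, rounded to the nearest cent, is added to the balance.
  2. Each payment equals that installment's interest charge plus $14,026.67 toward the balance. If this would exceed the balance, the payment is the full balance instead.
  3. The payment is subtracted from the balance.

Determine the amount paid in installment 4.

$4,089.82

Installment 1: $45,985.89 +$183.94 interest = $46,169.83; pay $14,210.61 → $31,959.22
Installment 2: $31,959.22 +$183.94 interest = $32,143.16; pay $14,210.61 → $17,932.55
Installment 3: $17,932.55 +$183.94 interest = $18,116.49; pay $14,210.61 → $3,905.88
Installment 4: $3,905.88 +$183.94 interest = $4,089.82; pay $4,089.82 → $0.00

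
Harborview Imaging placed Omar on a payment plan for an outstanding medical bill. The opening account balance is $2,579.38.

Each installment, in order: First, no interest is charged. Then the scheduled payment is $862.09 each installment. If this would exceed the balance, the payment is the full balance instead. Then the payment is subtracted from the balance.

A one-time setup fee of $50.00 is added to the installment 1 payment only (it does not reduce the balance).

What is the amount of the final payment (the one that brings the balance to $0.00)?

Installment 1: opening $2,579.38; payment $862.09 (+ $50.00 fee); balance $1,717.29
Installment 2: opening $1,717.29; payment $862.09; balance $855.20
Installment 3: opening $855.20; payment $855.20; balance $0.00

$855.20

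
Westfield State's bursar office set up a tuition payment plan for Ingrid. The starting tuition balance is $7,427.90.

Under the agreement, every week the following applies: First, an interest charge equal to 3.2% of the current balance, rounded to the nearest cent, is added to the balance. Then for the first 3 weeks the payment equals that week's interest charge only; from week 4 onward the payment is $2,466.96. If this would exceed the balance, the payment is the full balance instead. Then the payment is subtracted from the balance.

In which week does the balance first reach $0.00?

Week 1: $7,427.90 +$237.69 interest = $7,665.59; pay $237.69 → $7,427.90
Week 2: $7,427.90 +$237.69 interest = $7,665.59; pay $237.69 → $7,427.90
Week 3: $7,427.90 +$237.69 interest = $7,665.59; pay $237.69 → $7,427.90
Week 4: $7,427.90 +$237.69 interest = $7,665.59; pay $2,466.96 → $5,198.63
Week 5: $5,198.63 +$166.36 interest = $5,364.99; pay $2,466.96 → $2,898.03
Week 6: $2,898.03 +$92.74 interest = $2,990.77; pay $2,466.96 → $523.81
Week 7: $523.81 +$16.76 interest = $540.57; pay $540.57 → $0.00
Balance reaches $0.00 in week 7.

7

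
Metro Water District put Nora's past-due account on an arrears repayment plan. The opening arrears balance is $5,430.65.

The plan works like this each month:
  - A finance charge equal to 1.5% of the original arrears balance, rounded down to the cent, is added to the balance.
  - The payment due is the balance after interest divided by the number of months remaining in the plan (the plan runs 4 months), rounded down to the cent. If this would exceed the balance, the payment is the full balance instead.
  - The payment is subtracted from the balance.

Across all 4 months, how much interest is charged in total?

$325.80

Month 1: $5,430.65 +$81.45 interest = $5,512.10; pay $1,378.02 → $4,134.08
Month 2: $4,134.08 +$81.45 interest = $4,215.53; pay $1,405.17 → $2,810.36
Month 3: $2,810.36 +$81.45 interest = $2,891.81; pay $1,445.90 → $1,445.91
Month 4: $1,445.91 +$81.45 interest = $1,527.36; pay $1,527.36 → $0.00
Total interest: $81.45 + $81.45 + $81.45 + $81.45 = $325.80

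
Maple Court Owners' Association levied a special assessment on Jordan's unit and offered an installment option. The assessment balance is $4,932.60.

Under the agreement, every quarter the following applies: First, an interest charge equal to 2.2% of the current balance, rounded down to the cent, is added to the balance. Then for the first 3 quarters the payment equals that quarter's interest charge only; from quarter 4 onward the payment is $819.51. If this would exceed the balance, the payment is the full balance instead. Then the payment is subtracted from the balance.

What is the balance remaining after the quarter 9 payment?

$424.98

# | Opening | Interest | Payment | End bal
1 | $4,932.60 | $108.51 | $108.51 | $4,932.60
2 | $4,932.60 | $108.51 | $108.51 | $4,932.60
3 | $4,932.60 | $108.51 | $108.51 | $4,932.60
4 | $4,932.60 | $108.51 | $819.51 | $4,221.60
5 | $4,221.60 | $92.87 | $819.51 | $3,494.96
6 | $3,494.96 | $76.88 | $819.51 | $2,752.33
7 | $2,752.33 | $60.55 | $819.51 | $1,993.37
8 | $1,993.37 | $43.85 | $819.51 | $1,217.71
9 | $1,217.71 | $26.78 | $819.51 | $424.98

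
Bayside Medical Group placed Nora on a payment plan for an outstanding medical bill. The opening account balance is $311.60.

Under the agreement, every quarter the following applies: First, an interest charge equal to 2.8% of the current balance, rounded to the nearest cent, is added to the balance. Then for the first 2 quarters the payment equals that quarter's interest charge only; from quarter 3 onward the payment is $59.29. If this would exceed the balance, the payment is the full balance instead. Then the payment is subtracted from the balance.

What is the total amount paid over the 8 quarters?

$359.34

# | Opening | Interest | Payment | End bal
1 | $311.60 | $8.72 | $8.72 | $311.60
2 | $311.60 | $8.72 | $8.72 | $311.60
3 | $311.60 | $8.72 | $59.29 | $261.03
4 | $261.03 | $7.31 | $59.29 | $209.05
5 | $209.05 | $5.85 | $59.29 | $155.61
6 | $155.61 | $4.36 | $59.29 | $100.68
7 | $100.68 | $2.82 | $59.29 | $44.21
8 | $44.21 | $1.24 | $45.45 | $0.00
Total paid: $359.34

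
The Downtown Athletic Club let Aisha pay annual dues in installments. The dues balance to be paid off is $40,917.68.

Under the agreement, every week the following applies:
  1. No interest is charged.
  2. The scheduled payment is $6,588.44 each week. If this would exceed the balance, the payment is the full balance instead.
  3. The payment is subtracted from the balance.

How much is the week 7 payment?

Week 1: opening $40,917.68; payment $6,588.44; balance $34,329.24
Week 2: opening $34,329.24; payment $6,588.44; balance $27,740.80
Week 3: opening $27,740.80; payment $6,588.44; balance $21,152.36
Week 4: opening $21,152.36; payment $6,588.44; balance $14,563.92
Week 5: opening $14,563.92; payment $6,588.44; balance $7,975.48
Week 6: opening $7,975.48; payment $6,588.44; balance $1,387.04
Week 7: opening $1,387.04; payment $1,387.04; balance $0.00

$1,387.04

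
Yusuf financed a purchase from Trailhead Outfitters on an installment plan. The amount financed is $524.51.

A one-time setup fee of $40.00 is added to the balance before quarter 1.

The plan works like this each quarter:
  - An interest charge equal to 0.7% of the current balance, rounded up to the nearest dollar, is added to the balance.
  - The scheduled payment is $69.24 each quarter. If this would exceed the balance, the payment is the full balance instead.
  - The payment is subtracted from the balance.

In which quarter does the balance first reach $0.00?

# | Opening | Interest | Payment | End bal
1 | $564.51 | $4.00 | $69.24 | $499.27
2 | $499.27 | $4.00 | $69.24 | $434.03
3 | $434.03 | $4.00 | $69.24 | $368.79
4 | $368.79 | $3.00 | $69.24 | $302.55
5 | $302.55 | $3.00 | $69.24 | $236.31
6 | $236.31 | $2.00 | $69.24 | $169.07
7 | $169.07 | $2.00 | $69.24 | $101.83
8 | $101.83 | $1.00 | $69.24 | $33.59
9 | $33.59 | $1.00 | $34.59 | $0.00
Balance reaches $0.00 in quarter 9.

9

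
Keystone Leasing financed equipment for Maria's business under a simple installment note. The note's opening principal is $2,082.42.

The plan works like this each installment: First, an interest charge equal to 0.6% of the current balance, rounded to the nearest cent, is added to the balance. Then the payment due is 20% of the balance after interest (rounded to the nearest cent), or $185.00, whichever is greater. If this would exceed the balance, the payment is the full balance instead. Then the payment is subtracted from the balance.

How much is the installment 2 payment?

$337.20

Installment 1: opening $2,082.42; interest $12.49 → $2,094.91; payment $418.98; balance $1,675.93
Installment 2: opening $1,675.93; interest $10.06 → $1,685.99; payment $337.20; balance $1,348.79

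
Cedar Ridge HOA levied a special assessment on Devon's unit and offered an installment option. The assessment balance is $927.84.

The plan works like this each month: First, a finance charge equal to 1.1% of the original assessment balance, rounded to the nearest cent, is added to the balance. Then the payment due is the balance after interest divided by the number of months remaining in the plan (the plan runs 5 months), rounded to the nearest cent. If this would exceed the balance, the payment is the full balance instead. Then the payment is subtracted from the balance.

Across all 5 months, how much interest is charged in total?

# | Opening | Interest | Payment | End bal
1 | $927.84 | $10.21 | $187.61 | $750.44
2 | $750.44 | $10.21 | $190.16 | $570.49
3 | $570.49 | $10.21 | $193.57 | $387.13
4 | $387.13 | $10.21 | $198.67 | $198.67
5 | $198.67 | $10.21 | $208.88 | $0.00
Total interest: $10.21 + $10.21 + $10.21 + $10.21 + $10.21 = $51.05

$51.05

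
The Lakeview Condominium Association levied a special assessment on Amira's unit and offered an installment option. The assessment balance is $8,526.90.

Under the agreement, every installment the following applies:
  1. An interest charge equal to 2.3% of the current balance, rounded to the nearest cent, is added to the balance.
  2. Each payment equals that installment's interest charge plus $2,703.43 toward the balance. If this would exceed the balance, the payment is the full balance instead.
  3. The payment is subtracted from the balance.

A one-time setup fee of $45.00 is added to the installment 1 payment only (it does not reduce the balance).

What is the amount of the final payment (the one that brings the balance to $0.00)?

Installment 1: opening $8,526.90; interest $196.12 → $8,723.02; payment $2,899.55 (+ $45.00 fee); balance $5,823.47
Installment 2: opening $5,823.47; interest $133.94 → $5,957.41; payment $2,837.37; balance $3,120.04
Installment 3: opening $3,120.04; interest $71.76 → $3,191.80; payment $2,775.19; balance $416.61
Installment 4: opening $416.61; interest $9.58 → $426.19; payment $426.19; balance $0.00

$426.19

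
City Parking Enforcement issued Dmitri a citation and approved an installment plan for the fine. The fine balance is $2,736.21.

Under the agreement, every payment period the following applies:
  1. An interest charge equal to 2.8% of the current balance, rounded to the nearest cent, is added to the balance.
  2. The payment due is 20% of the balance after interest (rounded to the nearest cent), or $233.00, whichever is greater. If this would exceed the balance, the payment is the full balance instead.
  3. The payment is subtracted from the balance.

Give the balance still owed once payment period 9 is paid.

Payment period 1: $2,736.21 +$76.61 interest = $2,812.82; pay $562.56 → $2,250.26
Payment period 2: $2,250.26 +$63.01 interest = $2,313.27; pay $462.65 → $1,850.62
Payment period 3: $1,850.62 +$51.82 interest = $1,902.44; pay $380.49 → $1,521.95
Payment period 4: $1,521.95 +$42.61 interest = $1,564.56; pay $312.91 → $1,251.65
Payment period 5: $1,251.65 +$35.05 interest = $1,286.70; pay $257.34 → $1,029.36
Payment period 6: $1,029.36 +$28.82 interest = $1,058.18; pay $233.00 → $825.18
Payment period 7: $825.18 +$23.11 interest = $848.29; pay $233.00 → $615.29
Payment period 8: $615.29 +$17.23 interest = $632.52; pay $233.00 → $399.52
Payment period 9: $399.52 +$11.19 interest = $410.71; pay $233.00 → $177.71

$177.71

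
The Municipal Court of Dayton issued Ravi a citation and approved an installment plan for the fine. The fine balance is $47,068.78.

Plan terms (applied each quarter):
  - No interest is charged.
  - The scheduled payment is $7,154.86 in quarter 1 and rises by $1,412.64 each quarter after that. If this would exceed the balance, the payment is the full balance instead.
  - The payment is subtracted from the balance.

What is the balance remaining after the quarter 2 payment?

Quarter 1: opening $47,068.78; payment $7,154.86; balance $39,913.92
Quarter 2: opening $39,913.92; payment $8,567.50; balance $31,346.42

$31,346.42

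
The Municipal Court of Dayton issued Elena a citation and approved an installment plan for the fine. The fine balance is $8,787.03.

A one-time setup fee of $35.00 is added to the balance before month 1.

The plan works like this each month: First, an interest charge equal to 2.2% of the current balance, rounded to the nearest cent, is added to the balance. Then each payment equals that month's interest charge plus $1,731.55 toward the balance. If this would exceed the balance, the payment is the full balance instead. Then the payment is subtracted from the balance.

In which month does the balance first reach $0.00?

Month 1: opening $8,822.03; interest $194.08 → $9,016.11; payment $1,925.63; balance $7,090.48
Month 2: opening $7,090.48; interest $155.99 → $7,246.47; payment $1,887.54; balance $5,358.93
Month 3: opening $5,358.93; interest $117.90 → $5,476.83; payment $1,849.45; balance $3,627.38
Month 4: opening $3,627.38; interest $79.80 → $3,707.18; payment $1,811.35; balance $1,895.83
Month 5: opening $1,895.83; interest $41.71 → $1,937.54; payment $1,773.26; balance $164.28
Month 6: opening $164.28; interest $3.61 → $167.89; payment $167.89; balance $0.00
Balance reaches $0.00 in month 6.

6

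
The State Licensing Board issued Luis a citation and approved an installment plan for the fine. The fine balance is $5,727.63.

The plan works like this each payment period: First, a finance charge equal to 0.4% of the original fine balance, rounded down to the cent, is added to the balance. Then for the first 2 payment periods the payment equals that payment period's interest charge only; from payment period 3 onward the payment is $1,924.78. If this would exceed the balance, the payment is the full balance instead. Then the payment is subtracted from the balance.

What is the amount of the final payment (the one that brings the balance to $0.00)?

Payment period 1: $5,727.63 +$22.91 interest = $5,750.54; pay $22.91 → $5,727.63
Payment period 2: $5,727.63 +$22.91 interest = $5,750.54; pay $22.91 → $5,727.63
Payment period 3: $5,727.63 +$22.91 interest = $5,750.54; pay $1,924.78 → $3,825.76
Payment period 4: $3,825.76 +$22.91 interest = $3,848.67; pay $1,924.78 → $1,923.89
Payment period 5: $1,923.89 +$22.91 interest = $1,946.80; pay $1,924.78 → $22.02
Payment period 6: $22.02 +$22.91 interest = $44.93; pay $44.93 → $0.00

$44.93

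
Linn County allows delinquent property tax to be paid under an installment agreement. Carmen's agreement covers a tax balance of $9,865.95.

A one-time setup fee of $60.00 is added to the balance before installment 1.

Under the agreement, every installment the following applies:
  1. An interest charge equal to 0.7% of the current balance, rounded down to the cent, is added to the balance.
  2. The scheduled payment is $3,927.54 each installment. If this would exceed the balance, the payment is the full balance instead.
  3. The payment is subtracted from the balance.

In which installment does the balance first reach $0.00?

# | Opening | Interest | Payment | End bal
1 | $9,925.95 | $69.48 | $3,927.54 | $6,067.89
2 | $6,067.89 | $42.47 | $3,927.54 | $2,182.82
3 | $2,182.82 | $15.27 | $2,198.09 | $0.00
Balance reaches $0.00 in installment 3.

3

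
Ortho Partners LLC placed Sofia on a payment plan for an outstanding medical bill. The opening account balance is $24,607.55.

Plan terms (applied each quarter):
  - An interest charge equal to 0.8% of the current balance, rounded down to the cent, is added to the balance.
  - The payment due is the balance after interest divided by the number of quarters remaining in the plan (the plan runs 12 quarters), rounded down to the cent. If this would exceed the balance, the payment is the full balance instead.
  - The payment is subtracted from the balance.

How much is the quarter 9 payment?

$2,203.09

Quarter 1: opening $24,607.55; interest $196.86 → $24,804.41; payment $2,067.03; balance $22,737.38
Quarter 2: opening $22,737.38; interest $181.89 → $22,919.27; payment $2,083.57; balance $20,835.70
Quarter 3: opening $20,835.70; interest $166.68 → $21,002.38; payment $2,100.23; balance $18,902.15
Quarter 4: opening $18,902.15; interest $151.21 → $19,053.36; payment $2,117.04; balance $16,936.32
Quarter 5: opening $16,936.32; interest $135.49 → $17,071.81; payment $2,133.97; balance $14,937.84
Quarter 6: opening $14,937.84; interest $119.50 → $15,057.34; payment $2,151.04; balance $12,906.30
Quarter 7: opening $12,906.30; interest $103.25 → $13,009.55; payment $2,168.25; balance $10,841.30
Quarter 8: opening $10,841.30; interest $86.73 → $10,928.03; payment $2,185.60; balance $8,742.43
Quarter 9: opening $8,742.43; interest $69.93 → $8,812.36; payment $2,203.09; balance $6,609.27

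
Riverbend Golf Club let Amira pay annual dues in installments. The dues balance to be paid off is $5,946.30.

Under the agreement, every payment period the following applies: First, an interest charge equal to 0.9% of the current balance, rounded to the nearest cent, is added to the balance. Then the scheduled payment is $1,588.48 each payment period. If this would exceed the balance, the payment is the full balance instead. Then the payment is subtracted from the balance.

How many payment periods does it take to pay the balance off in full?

Payment period 1: opening $5,946.30; interest $53.52 → $5,999.82; payment $1,588.48; balance $4,411.34
Payment period 2: opening $4,411.34; interest $39.70 → $4,451.04; payment $1,588.48; balance $2,862.56
Payment period 3: opening $2,862.56; interest $25.76 → $2,888.32; payment $1,588.48; balance $1,299.84
Payment period 4: opening $1,299.84; interest $11.70 → $1,311.54; payment $1,311.54; balance $0.00
Balance reaches $0.00 in payment period 4.

4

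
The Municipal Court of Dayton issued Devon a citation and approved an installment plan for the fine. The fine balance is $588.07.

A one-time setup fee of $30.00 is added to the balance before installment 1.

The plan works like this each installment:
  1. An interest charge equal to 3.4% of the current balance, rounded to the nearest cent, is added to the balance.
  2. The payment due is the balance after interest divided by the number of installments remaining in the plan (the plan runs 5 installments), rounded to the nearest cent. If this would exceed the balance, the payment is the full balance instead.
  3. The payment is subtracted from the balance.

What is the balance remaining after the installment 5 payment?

$0.00

Installment 1: $618.07 +$21.01 interest = $639.08; pay $127.82 → $511.26
Installment 2: $511.26 +$17.38 interest = $528.64; pay $132.16 → $396.48
Installment 3: $396.48 +$13.48 interest = $409.96; pay $136.65 → $273.31
Installment 4: $273.31 +$9.29 interest = $282.60; pay $141.30 → $141.30
Installment 5: $141.30 +$4.80 interest = $146.10; pay $146.10 → $0.00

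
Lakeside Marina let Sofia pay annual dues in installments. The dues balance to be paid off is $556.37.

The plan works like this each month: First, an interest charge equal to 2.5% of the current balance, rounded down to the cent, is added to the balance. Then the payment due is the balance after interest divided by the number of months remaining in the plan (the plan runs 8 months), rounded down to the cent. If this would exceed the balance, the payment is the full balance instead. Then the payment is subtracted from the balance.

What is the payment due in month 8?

$84.73

# | Opening | Interest | Payment | End bal
1 | $556.37 | $13.90 | $71.28 | $498.99
2 | $498.99 | $12.47 | $73.06 | $438.40
3 | $438.40 | $10.96 | $74.89 | $374.47
4 | $374.47 | $9.36 | $76.76 | $307.07
5 | $307.07 | $7.67 | $78.68 | $236.06
6 | $236.06 | $5.90 | $80.65 | $161.31
7 | $161.31 | $4.03 | $82.67 | $82.67
8 | $82.67 | $2.06 | $84.73 | $0.00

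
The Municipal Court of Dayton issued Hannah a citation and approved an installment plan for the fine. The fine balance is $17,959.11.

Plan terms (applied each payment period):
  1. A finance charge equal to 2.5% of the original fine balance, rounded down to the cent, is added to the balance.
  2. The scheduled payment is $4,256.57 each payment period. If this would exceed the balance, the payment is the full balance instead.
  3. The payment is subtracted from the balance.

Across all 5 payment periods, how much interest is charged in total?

# | Opening | Interest | Payment | End bal
1 | $17,959.11 | $448.97 | $4,256.57 | $14,151.51
2 | $14,151.51 | $448.97 | $4,256.57 | $10,343.91
3 | $10,343.91 | $448.97 | $4,256.57 | $6,536.31
4 | $6,536.31 | $448.97 | $4,256.57 | $2,728.71
5 | $2,728.71 | $448.97 | $3,177.68 | $0.00
Total interest: $448.97 + $448.97 + $448.97 + $448.97 + $448.97 = $2,244.85

$2,244.85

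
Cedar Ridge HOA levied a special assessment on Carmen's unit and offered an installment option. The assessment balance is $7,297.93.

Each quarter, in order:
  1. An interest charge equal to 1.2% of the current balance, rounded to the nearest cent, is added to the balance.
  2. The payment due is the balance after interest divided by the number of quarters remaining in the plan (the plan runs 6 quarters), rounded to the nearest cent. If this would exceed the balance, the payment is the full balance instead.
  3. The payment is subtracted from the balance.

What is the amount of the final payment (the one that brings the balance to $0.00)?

$1,306.56

Quarter 1: $7,297.93 +$87.58 interest = $7,385.51; pay $1,230.92 → $6,154.59
Quarter 2: $6,154.59 +$73.86 interest = $6,228.45; pay $1,245.69 → $4,982.76
Quarter 3: $4,982.76 +$59.79 interest = $5,042.55; pay $1,260.64 → $3,781.91
Quarter 4: $3,781.91 +$45.38 interest = $3,827.29; pay $1,275.76 → $2,551.53
Quarter 5: $2,551.53 +$30.62 interest = $2,582.15; pay $1,291.08 → $1,291.07
Quarter 6: $1,291.07 +$15.49 interest = $1,306.56; pay $1,306.56 → $0.00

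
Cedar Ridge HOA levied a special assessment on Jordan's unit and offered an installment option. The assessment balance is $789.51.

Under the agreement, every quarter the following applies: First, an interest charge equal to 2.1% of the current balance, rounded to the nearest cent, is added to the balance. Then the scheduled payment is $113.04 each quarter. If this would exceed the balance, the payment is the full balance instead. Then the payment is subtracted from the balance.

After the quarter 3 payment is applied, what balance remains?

$494.01

# | Opening | Interest | Payment | End bal
1 | $789.51 | $16.58 | $113.04 | $693.05
2 | $693.05 | $14.55 | $113.04 | $594.56
3 | $594.56 | $12.49 | $113.04 | $494.01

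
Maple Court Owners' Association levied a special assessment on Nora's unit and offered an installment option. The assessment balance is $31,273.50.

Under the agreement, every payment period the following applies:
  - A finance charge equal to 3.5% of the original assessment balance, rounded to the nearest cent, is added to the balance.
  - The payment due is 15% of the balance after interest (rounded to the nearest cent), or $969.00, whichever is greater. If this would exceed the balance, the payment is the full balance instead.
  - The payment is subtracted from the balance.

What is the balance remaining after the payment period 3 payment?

$21,599.26

# | Opening | Interest | Payment | End bal
1 | $31,273.50 | $1,094.57 | $4,855.21 | $27,512.86
2 | $27,512.86 | $1,094.57 | $4,291.11 | $24,316.32
3 | $24,316.32 | $1,094.57 | $3,811.63 | $21,599.26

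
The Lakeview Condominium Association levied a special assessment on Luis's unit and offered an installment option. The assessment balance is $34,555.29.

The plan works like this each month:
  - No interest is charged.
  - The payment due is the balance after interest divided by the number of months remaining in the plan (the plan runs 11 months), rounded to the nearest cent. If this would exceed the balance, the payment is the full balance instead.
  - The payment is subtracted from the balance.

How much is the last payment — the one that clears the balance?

Month 1: opening $34,555.29; payment $3,141.39; balance $31,413.90
Month 2: opening $31,413.90; payment $3,141.39; balance $28,272.51
Month 3: opening $28,272.51; payment $3,141.39; balance $25,131.12
Month 4: opening $25,131.12; payment $3,141.39; balance $21,989.73
Month 5: opening $21,989.73; payment $3,141.39; balance $18,848.34
Month 6: opening $18,848.34; payment $3,141.39; balance $15,706.95
Month 7: opening $15,706.95; payment $3,141.39; balance $12,565.56
Month 8: opening $12,565.56; payment $3,141.39; balance $9,424.17
Month 9: opening $9,424.17; payment $3,141.39; balance $6,282.78
Month 10: opening $6,282.78; payment $3,141.39; balance $3,141.39
Month 11: opening $3,141.39; payment $3,141.39; balance $0.00

$3,141.39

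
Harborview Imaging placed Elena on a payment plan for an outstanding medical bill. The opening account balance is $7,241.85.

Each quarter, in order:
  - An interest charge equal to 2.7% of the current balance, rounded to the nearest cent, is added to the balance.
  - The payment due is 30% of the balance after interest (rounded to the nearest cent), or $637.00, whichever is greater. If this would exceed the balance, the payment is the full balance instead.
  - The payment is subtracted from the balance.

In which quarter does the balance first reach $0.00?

8

Quarter 1: opening $7,241.85; interest $195.53 → $7,437.38; payment $2,231.21; balance $5,206.17
Quarter 2: opening $5,206.17; interest $140.57 → $5,346.74; payment $1,604.02; balance $3,742.72
Quarter 3: opening $3,742.72; interest $101.05 → $3,843.77; payment $1,153.13; balance $2,690.64
Quarter 4: opening $2,690.64; interest $72.65 → $2,763.29; payment $828.99; balance $1,934.30
Quarter 5: opening $1,934.30; interest $52.23 → $1,986.53; payment $637.00; balance $1,349.53
Quarter 6: opening $1,349.53; interest $36.44 → $1,385.97; payment $637.00; balance $748.97
Quarter 7: opening $748.97; interest $20.22 → $769.19; payment $637.00; balance $132.19
Quarter 8: opening $132.19; interest $3.57 → $135.76; payment $135.76; balance $0.00
Balance reaches $0.00 in quarter 8.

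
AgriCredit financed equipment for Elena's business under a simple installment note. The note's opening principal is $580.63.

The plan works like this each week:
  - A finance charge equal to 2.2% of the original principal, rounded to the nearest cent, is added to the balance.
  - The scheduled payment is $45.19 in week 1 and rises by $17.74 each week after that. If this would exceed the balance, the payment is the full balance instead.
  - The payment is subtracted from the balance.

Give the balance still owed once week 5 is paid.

Week 1: opening $580.63; interest $12.77 → $593.40; payment $45.19; balance $548.21
Week 2: opening $548.21; interest $12.77 → $560.98; payment $62.93; balance $498.05
Week 3: opening $498.05; interest $12.77 → $510.82; payment $80.67; balance $430.15
Week 4: opening $430.15; interest $12.77 → $442.92; payment $98.41; balance $344.51
Week 5: opening $344.51; interest $12.77 → $357.28; payment $116.15; balance $241.13

$241.13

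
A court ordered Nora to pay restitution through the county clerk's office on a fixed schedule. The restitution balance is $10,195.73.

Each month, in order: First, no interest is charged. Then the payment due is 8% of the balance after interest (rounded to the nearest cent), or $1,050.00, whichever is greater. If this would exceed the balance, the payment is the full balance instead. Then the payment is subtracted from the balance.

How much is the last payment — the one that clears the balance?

Month 1: opening $10,195.73; payment $1,050.00; balance $9,145.73
Month 2: opening $9,145.73; payment $1,050.00; balance $8,095.73
Month 3: opening $8,095.73; payment $1,050.00; balance $7,045.73
Month 4: opening $7,045.73; payment $1,050.00; balance $5,995.73
Month 5: opening $5,995.73; payment $1,050.00; balance $4,945.73
Month 6: opening $4,945.73; payment $1,050.00; balance $3,895.73
Month 7: opening $3,895.73; payment $1,050.00; balance $2,845.73
Month 8: opening $2,845.73; payment $1,050.00; balance $1,795.73
Month 9: opening $1,795.73; payment $1,050.00; balance $745.73
Month 10: opening $745.73; payment $745.73; balance $0.00

$745.73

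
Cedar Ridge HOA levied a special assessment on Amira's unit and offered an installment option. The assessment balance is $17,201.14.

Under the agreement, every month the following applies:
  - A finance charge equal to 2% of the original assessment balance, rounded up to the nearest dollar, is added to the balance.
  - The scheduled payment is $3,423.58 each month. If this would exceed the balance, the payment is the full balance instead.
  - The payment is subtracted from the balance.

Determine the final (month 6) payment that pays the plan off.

$2,153.24

Month 1: opening $17,201.14; interest $345.00 → $17,546.14; payment $3,423.58; balance $14,122.56
Month 2: opening $14,122.56; interest $345.00 → $14,467.56; payment $3,423.58; balance $11,043.98
Month 3: opening $11,043.98; interest $345.00 → $11,388.98; payment $3,423.58; balance $7,965.40
Month 4: opening $7,965.40; interest $345.00 → $8,310.40; payment $3,423.58; balance $4,886.82
Month 5: opening $4,886.82; interest $345.00 → $5,231.82; payment $3,423.58; balance $1,808.24
Month 6: opening $1,808.24; interest $345.00 → $2,153.24; payment $2,153.24; balance $0.00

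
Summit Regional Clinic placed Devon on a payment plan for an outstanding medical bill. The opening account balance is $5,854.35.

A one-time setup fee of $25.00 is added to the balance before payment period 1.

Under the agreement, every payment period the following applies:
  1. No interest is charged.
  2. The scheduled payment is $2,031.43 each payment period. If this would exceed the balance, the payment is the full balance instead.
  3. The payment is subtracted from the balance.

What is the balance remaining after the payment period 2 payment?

# | Opening | Payment | End bal
1 | $5,879.35 | $2,031.43 | $3,847.92
2 | $3,847.92 | $2,031.43 | $1,816.49

$1,816.49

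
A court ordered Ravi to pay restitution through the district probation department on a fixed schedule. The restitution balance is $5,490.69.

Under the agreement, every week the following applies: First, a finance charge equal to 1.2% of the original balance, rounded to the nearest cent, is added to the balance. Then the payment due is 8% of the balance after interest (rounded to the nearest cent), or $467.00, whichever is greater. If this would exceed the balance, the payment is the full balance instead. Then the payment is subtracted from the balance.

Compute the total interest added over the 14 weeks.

$922.46

Week 1: $5,490.69 +$65.89 interest = $5,556.58; pay $467.00 → $5,089.58
Week 2: $5,089.58 +$65.89 interest = $5,155.47; pay $467.00 → $4,688.47
Week 3: $4,688.47 +$65.89 interest = $4,754.36; pay $467.00 → $4,287.36
Week 4: $4,287.36 +$65.89 interest = $4,353.25; pay $467.00 → $3,886.25
Week 5: $3,886.25 +$65.89 interest = $3,952.14; pay $467.00 → $3,485.14
Week 6: $3,485.14 +$65.89 interest = $3,551.03; pay $467.00 → $3,084.03
Week 7: $3,084.03 +$65.89 interest = $3,149.92; pay $467.00 → $2,682.92
Week 8: $2,682.92 +$65.89 interest = $2,748.81; pay $467.00 → $2,281.81
Week 9: $2,281.81 +$65.89 interest = $2,347.70; pay $467.00 → $1,880.70
Week 10: $1,880.70 +$65.89 interest = $1,946.59; pay $467.00 → $1,479.59
Week 11: $1,479.59 +$65.89 interest = $1,545.48; pay $467.00 → $1,078.48
Week 12: $1,078.48 +$65.89 interest = $1,144.37; pay $467.00 → $677.37
Week 13: $677.37 +$65.89 interest = $743.26; pay $467.00 → $276.26
Week 14: $276.26 +$65.89 interest = $342.15; pay $342.15 → $0.00
Total interest: $65.89 + $65.89 + $65.89 + $65.89 + $65.89 + $65.89 + $65.89 + $65.89 + $65.89 + $65.89 + $65.89 + $65.89 + $65.89 + $65.89 = $922.46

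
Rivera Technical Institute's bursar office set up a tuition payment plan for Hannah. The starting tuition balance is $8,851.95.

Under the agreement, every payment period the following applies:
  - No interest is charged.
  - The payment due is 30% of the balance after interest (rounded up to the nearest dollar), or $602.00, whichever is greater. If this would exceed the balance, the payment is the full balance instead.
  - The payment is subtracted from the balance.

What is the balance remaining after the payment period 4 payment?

$2,123.95

Payment period 1: opening $8,851.95; payment $2,656.00; balance $6,195.95
Payment period 2: opening $6,195.95; payment $1,859.00; balance $4,336.95
Payment period 3: opening $4,336.95; payment $1,302.00; balance $3,034.95
Payment period 4: opening $3,034.95; payment $911.00; balance $2,123.95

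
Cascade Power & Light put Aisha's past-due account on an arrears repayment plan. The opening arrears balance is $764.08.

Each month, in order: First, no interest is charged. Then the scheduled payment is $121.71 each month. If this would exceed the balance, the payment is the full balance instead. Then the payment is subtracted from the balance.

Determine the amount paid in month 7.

$33.82

Month 1: opening $764.08; payment $121.71; balance $642.37
Month 2: opening $642.37; payment $121.71; balance $520.66
Month 3: opening $520.66; payment $121.71; balance $398.95
Month 4: opening $398.95; payment $121.71; balance $277.24
Month 5: opening $277.24; payment $121.71; balance $155.53
Month 6: opening $155.53; payment $121.71; balance $33.82
Month 7: opening $33.82; payment $33.82; balance $0.00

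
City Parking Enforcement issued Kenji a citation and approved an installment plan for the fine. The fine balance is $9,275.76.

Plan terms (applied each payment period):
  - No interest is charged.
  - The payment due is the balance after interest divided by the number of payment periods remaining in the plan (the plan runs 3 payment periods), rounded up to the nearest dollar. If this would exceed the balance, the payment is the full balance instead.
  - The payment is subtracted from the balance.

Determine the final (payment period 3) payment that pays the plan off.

$3,091.76

Payment period 1: opening $9,275.76; payment $3,092.00; balance $6,183.76
Payment period 2: opening $6,183.76; payment $3,092.00; balance $3,091.76
Payment period 3: opening $3,091.76; payment $3,091.76; balance $0.00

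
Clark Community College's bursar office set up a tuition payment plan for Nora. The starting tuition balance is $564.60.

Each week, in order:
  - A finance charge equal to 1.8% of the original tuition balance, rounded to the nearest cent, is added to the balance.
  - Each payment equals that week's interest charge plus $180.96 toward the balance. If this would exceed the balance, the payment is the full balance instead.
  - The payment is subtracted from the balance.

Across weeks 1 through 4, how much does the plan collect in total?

# | Opening | Interest | Payment | End bal
1 | $564.60 | $10.16 | $191.12 | $383.64
2 | $383.64 | $10.16 | $191.12 | $202.68
3 | $202.68 | $10.16 | $191.12 | $21.72
4 | $21.72 | $10.16 | $31.88 | $0.00
Total paid: $605.24

$605.24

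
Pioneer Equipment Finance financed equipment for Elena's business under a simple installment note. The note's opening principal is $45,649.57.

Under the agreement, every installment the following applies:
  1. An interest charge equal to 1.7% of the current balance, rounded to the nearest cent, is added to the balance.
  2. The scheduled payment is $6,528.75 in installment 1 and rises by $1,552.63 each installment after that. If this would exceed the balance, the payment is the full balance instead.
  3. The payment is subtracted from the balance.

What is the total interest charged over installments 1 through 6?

$2,620.97

Installment 1: opening $45,649.57; interest $776.04 → $46,425.61; payment $6,528.75; balance $39,896.86
Installment 2: opening $39,896.86; interest $678.25 → $40,575.11; payment $8,081.38; balance $32,493.73
Installment 3: opening $32,493.73; interest $552.39 → $33,046.12; payment $9,634.01; balance $23,412.11
Installment 4: opening $23,412.11; interest $398.01 → $23,810.12; payment $11,186.64; balance $12,623.48
Installment 5: opening $12,623.48; interest $214.60 → $12,838.08; payment $12,739.27; balance $98.81
Installment 6: opening $98.81; interest $1.68 → $100.49; payment $100.49; balance $0.00
Total interest: $776.04 + $678.25 + $552.39 + $398.01 + $214.60 + $1.68 = $2,620.97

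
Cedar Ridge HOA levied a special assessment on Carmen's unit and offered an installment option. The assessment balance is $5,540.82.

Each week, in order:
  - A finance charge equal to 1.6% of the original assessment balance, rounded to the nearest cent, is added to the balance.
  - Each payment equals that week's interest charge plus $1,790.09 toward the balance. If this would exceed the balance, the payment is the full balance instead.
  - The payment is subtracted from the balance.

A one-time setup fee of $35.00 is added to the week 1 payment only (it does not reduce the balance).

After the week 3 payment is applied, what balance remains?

$170.55

Week 1: $5,540.82 +$88.65 interest = $5,629.47; pay $1,878.74 (+ $35.00 fee) → $3,750.73
Week 2: $3,750.73 +$88.65 interest = $3,839.38; pay $1,878.74 → $1,960.64
Week 3: $1,960.64 +$88.65 interest = $2,049.29; pay $1,878.74 → $170.55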